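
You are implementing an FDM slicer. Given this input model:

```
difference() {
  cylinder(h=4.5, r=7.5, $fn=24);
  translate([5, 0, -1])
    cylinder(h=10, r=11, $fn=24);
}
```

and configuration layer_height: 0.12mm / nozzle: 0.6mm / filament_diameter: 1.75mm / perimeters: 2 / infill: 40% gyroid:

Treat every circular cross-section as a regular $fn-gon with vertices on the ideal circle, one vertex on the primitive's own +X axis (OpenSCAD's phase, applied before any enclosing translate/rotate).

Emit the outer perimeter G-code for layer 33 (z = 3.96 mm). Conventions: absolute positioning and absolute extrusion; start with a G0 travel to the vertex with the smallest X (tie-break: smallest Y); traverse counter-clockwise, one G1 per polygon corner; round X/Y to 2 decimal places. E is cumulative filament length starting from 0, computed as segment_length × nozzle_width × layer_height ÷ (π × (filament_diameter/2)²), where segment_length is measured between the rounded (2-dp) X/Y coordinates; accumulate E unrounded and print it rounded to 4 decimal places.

At z = 3.96 mm: the cylinder: section is a regular 24-gon, circumradius r=7.5; the r=11 cylinder at (5, 0) contributes a regular 24-gon of circumradius 11; Taking the first minus the rest: starting from the r=7.5 cylinder, the r=11 cylinder at (5, 0) partially overlaps it — only the 160.39 mm² overlap (of its 375.81 mm²) is removed, clipping the outline — 1 connected region. The outline is a single polygon with 14 vertices. Extrusion per mm of travel: 0.6 × 0.12 / (π × 0.875²) = 0.029934. Accumulating E over each segment gives final E = 0.8837.

G0 X-7.50 Y0.00 Z3.96
G1 X-7.24 Y-1.94 E0.0586
G1 X-6.50 Y-3.75 E0.1171
G1 X-5.30 Y-5.30 E0.1758
G1 X-3.78 Y-6.47 E0.2332
G1 X-4.53 Y-5.50 E0.2699
G1 X-5.63 Y-2.85 E0.3558
G1 X-6.00 Y0.00 E0.4418
G1 X-5.63 Y2.85 E0.5279
G1 X-4.53 Y5.50 E0.6138
G1 X-3.78 Y6.47 E0.6505
G1 X-5.30 Y5.30 E0.7079
G1 X-6.50 Y3.75 E0.7666
G1 X-7.24 Y1.94 E0.8251
G1 X-7.50 Y0.00 E0.8837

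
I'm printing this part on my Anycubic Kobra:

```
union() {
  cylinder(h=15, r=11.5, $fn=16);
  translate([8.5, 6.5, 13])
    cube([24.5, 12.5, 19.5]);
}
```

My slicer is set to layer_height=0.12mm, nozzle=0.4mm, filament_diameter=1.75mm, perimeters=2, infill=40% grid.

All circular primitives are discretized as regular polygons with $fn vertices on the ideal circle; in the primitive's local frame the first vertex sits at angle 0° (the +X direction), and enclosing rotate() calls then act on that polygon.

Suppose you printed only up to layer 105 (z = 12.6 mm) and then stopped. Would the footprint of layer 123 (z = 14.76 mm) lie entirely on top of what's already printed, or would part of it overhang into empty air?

part overhangs

Compare the two slices. At z = 12.6: the cylinder: section is a regular 16-gon, circumradius r=11.5 (area = (16/2)·11.500²·sin(360°/16) = 404.88 mm²); the cube at (8.5, 6.5) is not intersected at this z (z outside [13, 32.5]); Combining (union): only the r=11.5 cylinder is present, so the union is just that shape — area = 404.88 mm². At z = 14.76: the r=11.5 cylinder gives a regular 16-gon of circumradius 11.5 (constant along its height) (area = (16/2)·11.500²·sin(360°/16) = 404.88 mm²); the cube at (8.5, 6.5) is present — its section is the full 24.5×12.5 rectangle (area 306.25 mm²); Taking the union: the regions partially overlap — summed areas 711.13 mm² minus the doubly-counted overlap 0.39 mm² gives 710.74 mm² — area = 710.74 mm². Checking containment: at z = 14.76 the cross-section extends beyond the z = 12.6 cross-section by about 305.86 mm².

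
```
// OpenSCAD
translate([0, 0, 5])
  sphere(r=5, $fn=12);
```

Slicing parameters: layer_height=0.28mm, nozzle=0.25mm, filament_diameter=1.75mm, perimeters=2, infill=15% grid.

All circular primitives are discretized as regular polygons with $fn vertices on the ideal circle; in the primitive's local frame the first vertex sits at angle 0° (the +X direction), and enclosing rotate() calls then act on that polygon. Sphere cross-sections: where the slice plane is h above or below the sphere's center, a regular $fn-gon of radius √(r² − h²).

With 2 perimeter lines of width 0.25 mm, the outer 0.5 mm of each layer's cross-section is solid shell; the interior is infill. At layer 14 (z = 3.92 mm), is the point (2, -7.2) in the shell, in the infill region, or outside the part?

outside

At z = 3.92 mm: the sphere: section is a regular 12-gon, circumradius = √(r²−h²) = √(5²−1.08²) = 4.882. Overall, the cross-section is a single solid region. The nearest boundary edge runs (-0.00, -4.88)→(2.44, -4.23); distance from the point to it = 2.76 mm. The point is not inside any of the regions above, so it lies outside the cross-section (2.76 mm from the nearest boundary).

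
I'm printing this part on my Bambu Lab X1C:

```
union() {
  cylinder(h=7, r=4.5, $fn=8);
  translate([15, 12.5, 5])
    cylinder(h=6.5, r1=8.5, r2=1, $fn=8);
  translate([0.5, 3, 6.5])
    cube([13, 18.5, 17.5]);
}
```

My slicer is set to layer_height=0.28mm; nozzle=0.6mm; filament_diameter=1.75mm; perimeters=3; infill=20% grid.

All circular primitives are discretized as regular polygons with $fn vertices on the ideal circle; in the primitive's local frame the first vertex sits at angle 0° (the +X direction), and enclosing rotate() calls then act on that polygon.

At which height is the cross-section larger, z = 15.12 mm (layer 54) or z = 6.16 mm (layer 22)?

Layer 54 (z = 15.12): the cylinder does not reach this height (z outside [0, 7]); the cone at (15, 12.5) does not reach this height (z outside [5, 11.5]); the cube at (0.5, 3) is present — its section is the full 13×18.5 rectangle (area 240.50 mm²); Merging all regions: only the 13×18.5 cube at (0.5, 3) is present, so the union is just that shape — area = 240.50 mm². So its area = 240.50 mm². Layer 22 (z = 6.16): the r=4.5 cylinder gives a regular 8-gon of circumradius 4.5 (constant along its height) (area = (8/2)·4.500²·sin(360°/8) = 57.28 mm²); the cone at (15, 12.5) contributes a regular 8-gon of circumradius 7.162 (interpolated between r1=8.5 and r2=1 at t=0.178) (area = (8/2)·7.162²·sin(360°/8) = 145.06 mm²); the cube at (0.5, 3) is not intersected at this z (z outside [6.5, 24]); Taking the union: the 2 present regions are separate (no shared area or edge), so areas and boundary lengths simply add and each stays a separate island — area = 202.34 mm². So its area = 202.34 mm². Layer 54 is larger (240.50 vs 202.34 mm²).

layer 54 (z = 15.12 mm)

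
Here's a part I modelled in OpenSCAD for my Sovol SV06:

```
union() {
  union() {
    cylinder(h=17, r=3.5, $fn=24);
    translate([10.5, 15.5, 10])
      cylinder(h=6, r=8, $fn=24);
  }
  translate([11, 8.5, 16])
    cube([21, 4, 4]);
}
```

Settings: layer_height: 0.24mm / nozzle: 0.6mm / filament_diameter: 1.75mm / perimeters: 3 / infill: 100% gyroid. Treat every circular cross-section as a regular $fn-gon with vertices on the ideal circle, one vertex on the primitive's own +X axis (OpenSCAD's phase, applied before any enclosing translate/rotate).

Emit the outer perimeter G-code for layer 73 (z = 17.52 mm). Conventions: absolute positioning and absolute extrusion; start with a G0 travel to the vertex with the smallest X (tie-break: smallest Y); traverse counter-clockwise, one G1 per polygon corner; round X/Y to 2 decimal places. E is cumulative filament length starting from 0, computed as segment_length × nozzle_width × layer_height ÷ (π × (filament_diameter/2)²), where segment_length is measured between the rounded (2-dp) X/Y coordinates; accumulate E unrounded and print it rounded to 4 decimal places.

At z = 17.52 mm: the cylinder does not reach this height (z outside [0, 17]); the cylinder at (10.5, 15.5) is not intersected at this z (z outside [10, 16]); Taking the union: nothing is present at this height; the cube at (11, 8.5) (footprint 21×4) is included at this height; Taking the union: only the 21×4 cube at (11, 8.5) is present, so the union is just that shape — 1 connected region. The outline is a single polygon with 4 vertices. Extrusion per mm of travel: 0.6 × 0.24 / (π × 0.875²) = 0.059868. Accumulating E over each segment gives final E = 2.9934.

G0 X11.00 Y8.50 Z17.52
G1 X32.00 Y8.50 E1.2572
G1 X32.00 Y12.50 E1.4967
G1 X11.00 Y12.50 E2.7539
G1 X11.00 Y8.50 E2.9934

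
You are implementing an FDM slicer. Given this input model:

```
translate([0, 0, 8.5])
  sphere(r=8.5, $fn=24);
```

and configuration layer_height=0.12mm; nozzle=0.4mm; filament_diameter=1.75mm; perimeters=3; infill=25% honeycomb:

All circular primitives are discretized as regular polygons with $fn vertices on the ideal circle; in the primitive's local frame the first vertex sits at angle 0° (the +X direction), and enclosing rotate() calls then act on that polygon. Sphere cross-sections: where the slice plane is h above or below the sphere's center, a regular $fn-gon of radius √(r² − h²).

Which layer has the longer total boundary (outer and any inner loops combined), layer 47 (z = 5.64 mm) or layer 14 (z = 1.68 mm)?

layer 47 (z = 5.64 mm)

Layer 47 (z = 5.64): the r=8.5 sphere contributes a regular 24-gon of circumradius √(8.5²−2.86²) = 8.004 (perimeter = 2·24·8.004·sin(180°/24) = 50.15 mm). So its perimeter = 50.15 mm. Layer 14 (z = 1.68): the r=8.5 sphere slices to a regular 24-gon of circumradius 5.073 (√(r²−h²) with h=6.82 from center) (perimeter = 2·24·5.073·sin(180°/24) = 31.79 mm). So its perimeter = 31.79 mm. Layer 47 is larger (50.15 vs 31.79 mm).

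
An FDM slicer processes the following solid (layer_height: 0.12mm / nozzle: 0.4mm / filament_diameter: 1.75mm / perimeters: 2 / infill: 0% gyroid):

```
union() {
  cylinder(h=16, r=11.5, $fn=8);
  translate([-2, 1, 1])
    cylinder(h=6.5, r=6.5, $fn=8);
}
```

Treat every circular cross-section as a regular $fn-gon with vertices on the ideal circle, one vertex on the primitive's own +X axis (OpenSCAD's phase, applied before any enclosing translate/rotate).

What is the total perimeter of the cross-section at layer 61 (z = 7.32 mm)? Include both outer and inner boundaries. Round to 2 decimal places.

70.41 mm

At z = 7.32 mm: the cylinder: section is a regular 8-gon, circumradius r=11.5 (perimeter = 2·8·11.500·sin(180°/8) = 70.41 mm); the r=6.5 cylinder at (-2, 1) gives a regular 8-gon of circumradius 6.5 (constant along its height) (perimeter = 2·8·6.500·sin(180°/8) = 39.80 mm); Taking the union: the r=6.5 cylinder at (-2, 1) lies entirely inside the r=11.5 cylinder, so the union is just the r=11.5 cylinder — boundary = 70.41 mm. Overall, the cross-section is a single solid region. Total boundary length (outer) = 70.41 mm.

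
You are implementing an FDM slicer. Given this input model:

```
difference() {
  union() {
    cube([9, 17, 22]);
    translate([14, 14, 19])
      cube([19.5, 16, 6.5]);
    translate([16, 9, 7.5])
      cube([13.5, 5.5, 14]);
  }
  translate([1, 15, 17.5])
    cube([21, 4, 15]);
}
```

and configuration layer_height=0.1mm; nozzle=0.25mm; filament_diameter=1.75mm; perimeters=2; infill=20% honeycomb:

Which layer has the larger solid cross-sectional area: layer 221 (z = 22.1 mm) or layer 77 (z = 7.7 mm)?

Layer 221 (z = 22.1): the cube does not reach this height (z outside [0, 22]); the cube at (14, 14) is present — its section is the full 19.5×16 rectangle (area 312.00 mm²); the cube at (16, 9) is absent (z outside [7.5, 21.5]); Combining (union): only the 19.5×16 cube at (14, 14) is present, so the union is just that shape — area = 312.00 mm²; the 21×4 cube at (1, 15) contributes its full rectangle (area 84.00 mm²); Subtracting the remaining from the first: starting from that combined region (312.00 mm²), the 21×4 cube at (1, 15) partially overlaps it — only the 32.00 mm² overlap (of its 84.00 mm²) is removed, clipping the outline — area = 280.00 mm². So its area = 280.00 mm². Layer 77 (z = 7.7): the 9×17 cube contributes its full rectangle (area 153.00 mm²); the cube at (14, 14) is not intersected at this z (z outside [19, 25.5]); the 13.5×5.5 cube at (16, 9) contributes its full rectangle (area 74.25 mm²); Combining (union): the 2 present regions are separate (no shared area or edge), so areas and boundary lengths simply add and each stays a separate island — area = 227.25 mm²; the cube at (1, 15) is not intersected at this z (z outside [17.5, 32.5]); Subtracting the remaining from the first: none of the subtracted shapes is present at this height, so the result so far is unchanged — area = 227.25 mm². So its area = 227.25 mm². Layer 221 is larger (280.00 vs 227.25 mm²).

layer 221 (z = 22.1 mm)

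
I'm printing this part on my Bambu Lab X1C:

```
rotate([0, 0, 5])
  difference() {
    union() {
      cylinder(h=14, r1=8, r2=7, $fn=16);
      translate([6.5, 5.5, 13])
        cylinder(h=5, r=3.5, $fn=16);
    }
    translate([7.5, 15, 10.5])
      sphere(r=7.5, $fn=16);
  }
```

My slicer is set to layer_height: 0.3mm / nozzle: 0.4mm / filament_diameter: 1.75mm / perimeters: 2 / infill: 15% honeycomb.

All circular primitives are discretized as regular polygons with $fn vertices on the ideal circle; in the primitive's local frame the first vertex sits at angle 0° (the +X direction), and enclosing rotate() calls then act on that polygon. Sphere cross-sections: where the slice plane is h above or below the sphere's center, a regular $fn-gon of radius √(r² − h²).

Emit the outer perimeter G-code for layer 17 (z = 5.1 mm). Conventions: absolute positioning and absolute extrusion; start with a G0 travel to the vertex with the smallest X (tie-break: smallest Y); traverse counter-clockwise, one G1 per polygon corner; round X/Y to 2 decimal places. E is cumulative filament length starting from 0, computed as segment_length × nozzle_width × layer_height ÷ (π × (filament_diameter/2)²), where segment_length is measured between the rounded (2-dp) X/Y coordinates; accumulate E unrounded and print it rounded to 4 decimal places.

At z = 5.1 mm: the cone contributes a regular 16-gon of circumradius 7.636 (interpolated between r1=8 and r2=7 at t=0.364); the cylinder at (6.5, 5.5) is absent (z outside [13, 18]); Taking the union: only the cone is present, so the union is just that shape — 1 connected region; the r=7.5 sphere at (7.5, 15) slices to a regular 16-gon of circumradius 5.205 (√(r²−h²) with h=5.4 from center); Taking the first minus the rest: starting from the result so far, the r=7.5 sphere at (7.5, 15) misses the remaining region (no effect) — 1 connected region; (rotated 5° about Z; rotation is an isometry so areas/perimeters/island counts are preserved). The outline is a single polygon with 16 vertices. Extrusion per mm of travel: 0.4 × 0.3 / (π × 0.875²) = 0.049890. Accumulating E over each segment gives final E = 2.3785.

G0 X-7.61 Y-0.67 Z5.10
G1 X-6.77 Y-3.53 E0.1487
G1 X-4.91 Y-5.85 E0.2971
G1 X-2.30 Y-7.28 E0.4455
G1 X0.67 Y-7.61 E0.5946
G1 X3.53 Y-6.77 E0.7433
G1 X5.85 Y-4.91 E0.8917
G1 X7.28 Y-2.30 E1.0402
G1 X7.61 Y0.67 E1.1893
G1 X6.77 Y3.53 E1.3380
G1 X4.91 Y5.85 E1.4863
G1 X2.30 Y7.28 E1.6348
G1 X-0.67 Y7.61 E1.7839
G1 X-3.53 Y6.77 E1.9326
G1 X-5.85 Y4.91 E2.0809
G1 X-7.28 Y2.30 E2.2294
G1 X-7.61 Y-0.67 E2.3785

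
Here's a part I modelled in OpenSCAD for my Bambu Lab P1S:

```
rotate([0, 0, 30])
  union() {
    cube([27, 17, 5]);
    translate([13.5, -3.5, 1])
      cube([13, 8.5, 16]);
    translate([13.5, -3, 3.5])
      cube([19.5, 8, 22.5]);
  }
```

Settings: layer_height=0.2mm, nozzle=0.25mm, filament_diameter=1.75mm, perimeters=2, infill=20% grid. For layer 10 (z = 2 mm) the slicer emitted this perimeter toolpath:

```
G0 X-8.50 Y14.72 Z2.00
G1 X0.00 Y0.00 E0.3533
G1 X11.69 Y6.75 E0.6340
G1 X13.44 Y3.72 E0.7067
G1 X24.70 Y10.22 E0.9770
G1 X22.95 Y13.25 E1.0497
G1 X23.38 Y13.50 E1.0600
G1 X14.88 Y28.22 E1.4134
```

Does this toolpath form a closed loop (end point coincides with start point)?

Start point (G0): (-8.50, 14.72). End point (last G1): the path does not return to the start — open.

no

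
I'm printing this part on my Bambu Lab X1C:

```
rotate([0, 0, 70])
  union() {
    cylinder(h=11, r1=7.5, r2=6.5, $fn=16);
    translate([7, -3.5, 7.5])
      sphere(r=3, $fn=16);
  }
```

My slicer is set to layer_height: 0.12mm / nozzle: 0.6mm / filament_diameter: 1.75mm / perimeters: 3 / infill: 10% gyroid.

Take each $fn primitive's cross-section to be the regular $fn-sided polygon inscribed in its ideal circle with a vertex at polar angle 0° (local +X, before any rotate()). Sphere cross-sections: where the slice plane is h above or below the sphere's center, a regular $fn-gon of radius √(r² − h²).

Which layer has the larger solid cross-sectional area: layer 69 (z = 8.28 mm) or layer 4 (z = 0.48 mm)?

layer 4 (z = 0.48 mm)

Layer 69 (z = 8.28): the cone contributes a regular 16-gon of circumradius 6.747 (interpolated between r1=7.5 and r2=6.5 at t=0.753) (area = (16/2)·6.747²·sin(360°/16) = 139.38 mm²); the r=3 sphere at (7, -3.5) contributes a regular 16-gon of circumradius √(3²−0.78²) = 2.897 (area = (16/2)·2.897²·sin(360°/16) = 25.69 mm²); Merging all regions: the regions partially overlap — summed areas 165.07 mm² minus the doubly-counted overlap 5.57 mm² gives 159.49 mm² — area = 159.49 mm²; (rotated 70° about Z; rotation is an isometry so areas/perimeters/island counts are preserved). So its area = 159.49 mm². Layer 4 (z = 0.48): the cone: at t=0.044 of its height the radius interpolates to r₁+(r₂−r₁)t = 7.456, giving a regular 16-gon of that circumradius (area = (16/2)·7.456²·sin(360°/16) = 170.21 mm²); the sphere at (7, -3.5) is absent (|z−center|=7.020 > r=3); Combining (union): only the cone is present, so the union is just that shape — area = 170.21 mm²; (rotated 70° about Z; rotation is an isometry so areas/perimeters/island counts are preserved). So its area = 170.21 mm². Layer 4 is larger (170.21 vs 159.49 mm²).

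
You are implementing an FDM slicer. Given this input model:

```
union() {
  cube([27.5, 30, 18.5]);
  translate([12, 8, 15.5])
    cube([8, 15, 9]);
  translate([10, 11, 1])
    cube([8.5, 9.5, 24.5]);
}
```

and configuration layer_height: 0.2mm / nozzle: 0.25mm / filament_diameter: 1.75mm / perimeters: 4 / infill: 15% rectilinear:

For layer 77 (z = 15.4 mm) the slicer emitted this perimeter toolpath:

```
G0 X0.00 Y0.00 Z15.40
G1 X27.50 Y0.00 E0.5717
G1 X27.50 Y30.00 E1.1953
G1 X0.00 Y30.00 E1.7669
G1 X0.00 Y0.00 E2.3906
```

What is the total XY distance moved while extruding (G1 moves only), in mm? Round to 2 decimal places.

Sum the Euclidean lengths of each G1 segment: total = 115.00 mm.

115.00 mm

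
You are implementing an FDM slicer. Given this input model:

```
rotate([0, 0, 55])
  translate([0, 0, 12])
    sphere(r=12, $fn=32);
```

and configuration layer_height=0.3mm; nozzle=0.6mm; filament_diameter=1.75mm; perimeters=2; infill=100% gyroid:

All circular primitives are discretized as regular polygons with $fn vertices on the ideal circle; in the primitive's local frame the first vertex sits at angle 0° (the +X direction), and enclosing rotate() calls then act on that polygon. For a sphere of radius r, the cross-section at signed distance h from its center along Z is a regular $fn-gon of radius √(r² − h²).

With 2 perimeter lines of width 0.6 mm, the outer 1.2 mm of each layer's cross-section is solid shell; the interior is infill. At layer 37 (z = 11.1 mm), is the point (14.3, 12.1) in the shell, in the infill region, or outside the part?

outside

At z = 11.1 mm: the sphere: section is a regular 32-gon, circumradius = √(r²−h²) = √(12²−0.9²) = 11.966; (whole slice rotated 55° about Z — lengths, areas and connectivity unchanged). Overall, the cross-section is a single solid region. Undo the 55° rotation: the query point maps to (18.114, -4.774) in the un-rotated model frame. The nearest boundary edge runs (11.06, -4.58)→(11.74, -2.33); distance from the point to it = 6.81 mm. The point is not inside any of the regions above, so it lies outside the cross-section (6.81 mm from the nearest boundary).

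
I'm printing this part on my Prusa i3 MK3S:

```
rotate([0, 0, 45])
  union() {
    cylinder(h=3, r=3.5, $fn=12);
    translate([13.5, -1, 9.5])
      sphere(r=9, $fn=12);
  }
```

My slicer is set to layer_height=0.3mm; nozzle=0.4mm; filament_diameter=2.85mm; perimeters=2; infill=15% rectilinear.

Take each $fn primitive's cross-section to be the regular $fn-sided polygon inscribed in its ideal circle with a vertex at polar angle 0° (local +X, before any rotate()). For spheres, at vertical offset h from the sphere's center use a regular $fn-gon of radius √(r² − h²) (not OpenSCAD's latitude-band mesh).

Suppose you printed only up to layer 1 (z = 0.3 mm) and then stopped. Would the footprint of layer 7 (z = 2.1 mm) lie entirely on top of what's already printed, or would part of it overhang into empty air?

part overhangs

Compare the two slices. At z = 0.3: the cylinder: section is a regular 12-gon, circumradius r=3.5 (area = (12/2)·3.500²·sin(360°/12) = 36.75 mm²); the sphere at (13.5, -1) is absent (|z−center|=9.200 > r=9); Taking the union: only the r=3.5 cylinder is present, so the union is just that shape — area = 36.75 mm²; (rotated 45° about Z; rotation is an isometry so areas/perimeters/island counts are preserved). At z = 2.1: the r=3.5 cylinder gives a regular 12-gon of circumradius 3.5 (constant along its height) (area = (12/2)·3.500²·sin(360°/12) = 36.75 mm²); the r=9 sphere at (13.5, -1) contributes a regular 12-gon of circumradius √(9²−7.4²) = 5.122 (area = (12/2)·5.122²·sin(360°/12) = 78.72 mm²); Taking the union: the 2 present regions are separate (no shared area or edge), so areas and boundary lengths simply add and each stays a separate island — area = 115.47 mm²; (whole slice rotated 45° about Z — lengths, areas and connectivity unchanged). Checking containment: at z = 2.1 the cross-section extends beyond the z = 0.3 cross-section by about 78.72 mm².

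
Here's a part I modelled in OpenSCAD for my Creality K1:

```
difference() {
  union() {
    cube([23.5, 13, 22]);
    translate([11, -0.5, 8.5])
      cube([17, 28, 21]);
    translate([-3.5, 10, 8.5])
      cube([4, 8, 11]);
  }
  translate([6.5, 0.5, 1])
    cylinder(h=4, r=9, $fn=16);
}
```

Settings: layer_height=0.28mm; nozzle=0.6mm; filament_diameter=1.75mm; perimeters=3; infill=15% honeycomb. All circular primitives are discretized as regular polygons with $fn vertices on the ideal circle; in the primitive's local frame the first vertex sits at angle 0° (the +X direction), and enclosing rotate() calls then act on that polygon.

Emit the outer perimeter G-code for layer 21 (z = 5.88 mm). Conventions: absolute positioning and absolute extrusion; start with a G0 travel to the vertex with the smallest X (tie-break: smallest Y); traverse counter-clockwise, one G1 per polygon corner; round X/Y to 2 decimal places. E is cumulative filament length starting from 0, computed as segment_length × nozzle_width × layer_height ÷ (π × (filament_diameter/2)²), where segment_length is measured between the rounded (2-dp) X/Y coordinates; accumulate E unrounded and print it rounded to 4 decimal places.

G0 X0.00 Y0.00 Z5.88
G1 X23.50 Y0.00 E1.6414
G1 X23.50 Y13.00 E2.5494
G1 X0.00 Y13.00 E4.1908
G1 X0.00 Y0.00 E5.0988

At z = 5.88 mm: the cube is present — its section is the full 23.5×13 rectangle; the cube at (11, -0.5) is not intersected at this z (z outside [8.5, 29.5]); the cube at (-3.5, 10) is not intersected at this z (z outside [8.5, 19.5]); Combining (union): only the 23.5×13 cube is present, so the union is just that shape — 1 connected region; the cylinder at (6.5, 0.5) is absent (z outside [1, 5]); Taking the first minus the rest: none of the subtracted shapes is present at this height, so that combined region is unchanged — 1 connected region. The outline is a single polygon with 4 vertices. Extrusion per mm of travel: 0.6 × 0.28 / (π × 0.875²) = 0.069846. Accumulating E over each segment gives final E = 5.0988.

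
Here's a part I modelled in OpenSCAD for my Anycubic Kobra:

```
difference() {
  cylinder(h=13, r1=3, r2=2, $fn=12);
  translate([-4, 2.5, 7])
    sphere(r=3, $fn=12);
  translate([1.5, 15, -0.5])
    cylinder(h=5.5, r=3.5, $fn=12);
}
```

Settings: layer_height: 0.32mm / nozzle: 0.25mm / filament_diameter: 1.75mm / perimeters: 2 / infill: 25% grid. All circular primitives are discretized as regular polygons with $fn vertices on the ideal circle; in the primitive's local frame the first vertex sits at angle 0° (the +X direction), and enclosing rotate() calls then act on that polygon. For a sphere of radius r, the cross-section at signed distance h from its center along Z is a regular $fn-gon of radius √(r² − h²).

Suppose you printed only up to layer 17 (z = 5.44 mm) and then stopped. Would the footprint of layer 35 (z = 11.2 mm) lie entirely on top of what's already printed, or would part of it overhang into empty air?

entirely on top

Compare the two slices. At z = 5.44: the cone: at t=0.418 of its height the radius interpolates to r₁+(r₂−r₁)t = 2.582, giving a regular 12-gon of that circumradius (area = (12/2)·2.582²·sin(360°/12) = 19.99 mm²); the r=3 sphere at (-4, 2.5) contributes a regular 12-gon of circumradius √(3²−1.56²) = 2.562 (area = (12/2)·2.562²·sin(360°/12) = 19.70 mm²); the cylinder at (1.5, 15) is not intersected at this z (z outside [-0.5, 5]); Taking the first minus the rest: starting from the cone (19.99 mm²), the r=3 sphere at (-4, 2.5) partially overlaps it — only the 0.34 mm² overlap (of its 19.70 mm²) is removed, clipping the outline — area = 19.65 mm². At z = 11.2: the cone (r1=3→r2=2) has section circumradius 2.138 here — a regular 12-gon (area = (12/2)·2.138²·sin(360°/12) = 13.72 mm²); the sphere at (-4, 2.5) is not intersected at this z (|z−center|=4.200 > r=3); the cylinder at (1.5, 15) does not reach this height (z outside [-0.5, 5]); After the difference (first − rest): none of the subtracted shapes is present at this height, so the cone is unchanged — area = 13.72 mm². Checking containment: the cross-section at z = 11.2 is a subset of the cross-section at z = 5.44.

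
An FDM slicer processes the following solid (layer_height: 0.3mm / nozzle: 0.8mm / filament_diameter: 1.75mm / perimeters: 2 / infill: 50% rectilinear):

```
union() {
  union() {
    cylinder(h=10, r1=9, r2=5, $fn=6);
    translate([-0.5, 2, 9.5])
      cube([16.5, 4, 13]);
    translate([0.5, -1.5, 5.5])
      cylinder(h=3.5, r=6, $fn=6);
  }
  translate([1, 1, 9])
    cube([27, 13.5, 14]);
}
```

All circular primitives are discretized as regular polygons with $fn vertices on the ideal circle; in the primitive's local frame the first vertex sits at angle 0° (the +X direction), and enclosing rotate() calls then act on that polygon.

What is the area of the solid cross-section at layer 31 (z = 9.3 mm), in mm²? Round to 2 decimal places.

427.39 mm²

At z = 9.3 mm: the cone: at t=0.930 of its height the radius interpolates to r₁+(r₂−r₁)t = 5.280, giving a regular 6-gon of that circumradius (area = (6/2)·5.280²·sin(360°/6) = 72.43 mm²); the cube at (-0.5, 2) does not reach this height (z outside [9.5, 22.5]); the cylinder at (0.5, -1.5) is absent (z outside [5.5, 9]); Merging all regions: only the cone is present, so the union is just that shape — area = 72.43 mm²; the 27×13.5 cube at (1, 1) contributes its full rectangle (area 364.50 mm²); Taking the union: the regions partially overlap — summed areas 436.93 mm² minus the doubly-counted overlap 9.54 mm² gives 427.39 mm² — area = 427.39 mm². Overall, the cross-section is a single solid region. Net area = 427.39 mm².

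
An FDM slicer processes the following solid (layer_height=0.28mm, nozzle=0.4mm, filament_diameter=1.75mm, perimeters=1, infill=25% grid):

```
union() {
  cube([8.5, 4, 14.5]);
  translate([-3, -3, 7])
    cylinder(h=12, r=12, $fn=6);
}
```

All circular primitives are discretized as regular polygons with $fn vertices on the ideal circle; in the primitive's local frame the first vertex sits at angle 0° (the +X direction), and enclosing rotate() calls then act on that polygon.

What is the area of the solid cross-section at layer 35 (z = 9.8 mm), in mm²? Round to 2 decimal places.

383.67 mm²

At z = 9.8 mm: the 8.5×4 cube contributes its full rectangle (area 34.00 mm²); the cylinder at (-3, -3): section is a regular 6-gon, circumradius r=12 (area = (6/2)·12.000²·sin(360°/6) = 374.12 mm²); Taking the union: the regions partially overlap — summed areas 408.12 mm² minus the doubly-counted overlap 24.45 mm² gives 383.67 mm² — area = 383.67 mm². Overall, the cross-section is a single solid region. Net area = 383.67 mm².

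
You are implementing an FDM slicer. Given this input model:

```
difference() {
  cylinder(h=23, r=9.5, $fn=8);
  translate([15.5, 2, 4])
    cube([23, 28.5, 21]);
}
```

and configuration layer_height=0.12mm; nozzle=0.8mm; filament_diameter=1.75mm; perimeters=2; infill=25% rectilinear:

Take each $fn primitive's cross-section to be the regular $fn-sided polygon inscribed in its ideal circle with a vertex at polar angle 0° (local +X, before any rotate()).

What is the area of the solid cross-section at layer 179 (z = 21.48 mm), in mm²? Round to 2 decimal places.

255.27 mm²

At z = 21.48 mm: the r=9.5 cylinder gives a regular 8-gon of circumradius 9.5 (constant along its height) (area = (8/2)·9.500²·sin(360°/8) = 255.27 mm²); the cube at (15.5, 2) (footprint 23×28.5) is included at this height (area 655.50 mm²); Taking the first minus the rest: starting from the r=9.5 cylinder (255.27 mm²), the 23×28.5 cube at (15.5, 2) misses the remaining region (no effect) — area = 255.27 mm². Overall, the cross-section is a single solid region. Net area = 255.27 mm².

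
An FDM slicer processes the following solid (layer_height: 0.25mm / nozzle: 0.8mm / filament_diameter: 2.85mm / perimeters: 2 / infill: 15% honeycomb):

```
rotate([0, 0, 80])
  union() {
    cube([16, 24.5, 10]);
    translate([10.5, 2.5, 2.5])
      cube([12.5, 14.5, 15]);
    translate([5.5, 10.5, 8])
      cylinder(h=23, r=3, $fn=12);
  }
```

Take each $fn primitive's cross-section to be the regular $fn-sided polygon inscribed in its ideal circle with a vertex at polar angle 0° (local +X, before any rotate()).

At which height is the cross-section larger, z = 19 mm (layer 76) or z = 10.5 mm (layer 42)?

layer 42 (z = 10.5 mm)

Layer 76 (z = 19): the cube is not intersected at this z (z outside [0, 10]); the cube at (10.5, 2.5) is absent (z outside [2.5, 17.5]); the r=3 cylinder at (5.5, 10.5) gives a regular 12-gon of circumradius 3 (constant along its height) (area = (12/2)·3.000²·sin(360°/12) = 27.00 mm²); Merging all regions: only the r=3 cylinder at (5.5, 10.5) is present, so the union is just that shape — area = 27.00 mm²; (rotated 80° about Z; rotation is an isometry so areas/perimeters/island counts are preserved). So its area = 27.00 mm². Layer 42 (z = 10.5): the cube is absent (z outside [0, 10]); the cube at (10.5, 2.5) is present — its section is the full 12.5×14.5 rectangle (area 181.25 mm²); the cylinder at (5.5, 10.5): section is a regular 12-gon, circumradius r=3 (area = (12/2)·3.000²·sin(360°/12) = 27.00 mm²); Taking the union: the 2 present regions are separate (no shared area or edge), so areas and boundary lengths simply add and each stays a separate island — area = 208.25 mm²; (whole slice rotated 80° about Z — lengths, areas and connectivity unchanged). So its area = 208.25 mm². Layer 42 is larger (208.25 vs 27.00 mm²).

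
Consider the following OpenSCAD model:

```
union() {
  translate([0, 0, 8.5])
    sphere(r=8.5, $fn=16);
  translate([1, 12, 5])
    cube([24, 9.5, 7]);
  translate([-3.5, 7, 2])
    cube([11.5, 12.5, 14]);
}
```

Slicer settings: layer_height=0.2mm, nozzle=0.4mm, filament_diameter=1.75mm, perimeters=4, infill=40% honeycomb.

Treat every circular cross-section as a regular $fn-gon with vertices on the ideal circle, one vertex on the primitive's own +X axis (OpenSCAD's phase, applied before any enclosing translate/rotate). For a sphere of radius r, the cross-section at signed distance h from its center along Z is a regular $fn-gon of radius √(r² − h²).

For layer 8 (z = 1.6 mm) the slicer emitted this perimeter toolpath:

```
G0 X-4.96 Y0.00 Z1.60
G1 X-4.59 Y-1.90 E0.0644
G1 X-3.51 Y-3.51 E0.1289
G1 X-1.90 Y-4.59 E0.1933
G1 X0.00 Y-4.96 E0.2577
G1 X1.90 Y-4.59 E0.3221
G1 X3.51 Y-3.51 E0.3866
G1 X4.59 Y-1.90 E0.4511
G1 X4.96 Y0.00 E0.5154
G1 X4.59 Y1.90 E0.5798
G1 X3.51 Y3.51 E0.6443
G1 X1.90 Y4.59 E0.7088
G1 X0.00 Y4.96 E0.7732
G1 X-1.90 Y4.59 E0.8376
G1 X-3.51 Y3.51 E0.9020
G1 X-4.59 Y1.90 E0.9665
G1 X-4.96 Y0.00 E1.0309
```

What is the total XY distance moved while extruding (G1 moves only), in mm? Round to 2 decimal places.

Sum the Euclidean lengths of each G1 segment: total = 31.00 mm.

31.00 mm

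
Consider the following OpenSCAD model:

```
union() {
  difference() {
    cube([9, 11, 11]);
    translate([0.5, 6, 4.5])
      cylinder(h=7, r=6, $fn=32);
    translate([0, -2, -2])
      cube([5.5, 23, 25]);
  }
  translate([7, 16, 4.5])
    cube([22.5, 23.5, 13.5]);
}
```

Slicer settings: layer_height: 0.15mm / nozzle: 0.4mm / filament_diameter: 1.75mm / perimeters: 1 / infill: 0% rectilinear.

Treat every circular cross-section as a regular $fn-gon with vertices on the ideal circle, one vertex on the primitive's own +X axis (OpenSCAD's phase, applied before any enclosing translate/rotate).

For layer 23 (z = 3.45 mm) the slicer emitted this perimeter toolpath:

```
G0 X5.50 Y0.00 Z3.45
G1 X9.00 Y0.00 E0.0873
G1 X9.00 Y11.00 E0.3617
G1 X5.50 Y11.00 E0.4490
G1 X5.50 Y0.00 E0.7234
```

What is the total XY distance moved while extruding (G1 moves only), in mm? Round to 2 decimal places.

29.00 mm

Sum the Euclidean lengths of each G1 segment: total = 29.00 mm.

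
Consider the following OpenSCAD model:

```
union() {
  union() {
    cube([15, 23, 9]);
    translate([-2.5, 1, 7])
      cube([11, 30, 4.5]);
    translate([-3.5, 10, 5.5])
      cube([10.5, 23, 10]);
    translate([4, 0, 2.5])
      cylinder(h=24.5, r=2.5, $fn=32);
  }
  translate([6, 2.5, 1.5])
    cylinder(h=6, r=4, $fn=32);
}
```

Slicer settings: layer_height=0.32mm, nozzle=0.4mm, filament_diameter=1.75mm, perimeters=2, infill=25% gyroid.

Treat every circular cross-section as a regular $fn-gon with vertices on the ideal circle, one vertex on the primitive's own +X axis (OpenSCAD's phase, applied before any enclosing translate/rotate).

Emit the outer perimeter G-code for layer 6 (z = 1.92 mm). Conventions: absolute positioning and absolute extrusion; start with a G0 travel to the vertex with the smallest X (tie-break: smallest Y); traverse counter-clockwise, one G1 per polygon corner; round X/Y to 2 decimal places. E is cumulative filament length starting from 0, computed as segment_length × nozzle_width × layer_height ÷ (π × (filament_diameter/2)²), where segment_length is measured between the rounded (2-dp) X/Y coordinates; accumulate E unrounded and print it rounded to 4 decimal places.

At z = 1.92 mm: the 15×23 cube contributes its full rectangle; the cube at (-2.5, 1) is absent (z outside [7, 11.5]); the cube at (-3.5, 10) is absent (z outside [5.5, 15.5]); the cylinder at (4, 0) does not reach this height (z outside [2.5, 27]); Combining (union): only the 15×23 cube is present, so the union is just that shape — 1 connected region; the r=4 cylinder at (6, 2.5) gives a regular 32-gon of circumradius 4 (constant along its height); Taking the union: the regions partially overlap (shared area 43.51 mm²), so overlapping operands fuse into one piece — 1 connected region. The outline is a single polygon with 15 vertices. Extrusion per mm of travel: 0.4 × 0.32 / (π × 0.875²) = 0.053216. Accumulating E over each segment gives final E = 4.0938.

G0 X0.00 Y0.00 Z1.92
G1 X2.90 Y0.00 E0.1543
G1 X3.17 Y-0.33 E0.1770
G1 X3.78 Y-0.83 E0.2190
G1 X4.47 Y-1.20 E0.2607
G1 X5.22 Y-1.42 E0.3022
G1 X6.00 Y-1.50 E0.3440
G1 X6.78 Y-1.42 E0.3857
G1 X7.53 Y-1.20 E0.4273
G1 X8.22 Y-0.83 E0.4690
G1 X8.83 Y-0.33 E0.5109
G1 X9.10 Y0.00 E0.5336
G1 X15.00 Y0.00 E0.8476
G1 X15.00 Y23.00 E2.0716
G1 X0.00 Y23.00 E2.8698
G1 X0.00 Y0.00 E4.0938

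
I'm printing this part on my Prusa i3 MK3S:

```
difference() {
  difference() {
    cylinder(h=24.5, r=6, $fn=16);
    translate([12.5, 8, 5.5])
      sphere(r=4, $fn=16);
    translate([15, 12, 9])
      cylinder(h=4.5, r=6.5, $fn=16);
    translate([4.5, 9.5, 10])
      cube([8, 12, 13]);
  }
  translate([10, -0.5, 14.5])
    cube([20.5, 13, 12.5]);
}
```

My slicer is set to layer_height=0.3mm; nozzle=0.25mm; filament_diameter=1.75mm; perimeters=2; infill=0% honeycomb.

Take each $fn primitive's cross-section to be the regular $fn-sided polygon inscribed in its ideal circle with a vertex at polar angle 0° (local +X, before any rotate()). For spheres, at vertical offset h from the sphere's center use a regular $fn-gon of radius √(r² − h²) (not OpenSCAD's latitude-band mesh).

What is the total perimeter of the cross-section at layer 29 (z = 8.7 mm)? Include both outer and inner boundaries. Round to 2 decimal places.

At z = 8.7 mm: the cylinder: section is a regular 16-gon, circumradius r=6 (perimeter = 2·16·6.000·sin(180°/16) = 37.46 mm); the r=4 sphere at (12.5, 8) contributes a regular 16-gon of circumradius √(4²−3.2²) = 2.400 (perimeter = 2·16·2.400·sin(180°/16) = 14.98 mm); the cylinder at (15, 12) does not reach this height (z outside [9, 13.5]); the cube at (4.5, 9.5) is absent (z outside [10, 23]); Subtracting the remaining from the first: starting from the r=6 cylinder, the r=4 sphere at (12.5, 8) misses the remaining region (no effect) — boundary = 37.46 mm; the cube at (10, -0.5) is absent (z outside [14.5, 27]); Subtracting the remaining from the first: none of the subtracted shapes is present at this height, so the result so far is unchanged — boundary = 37.46 mm. Overall, the cross-section is a single solid region. Total boundary length (outer) = 37.46 mm.

37.46 mm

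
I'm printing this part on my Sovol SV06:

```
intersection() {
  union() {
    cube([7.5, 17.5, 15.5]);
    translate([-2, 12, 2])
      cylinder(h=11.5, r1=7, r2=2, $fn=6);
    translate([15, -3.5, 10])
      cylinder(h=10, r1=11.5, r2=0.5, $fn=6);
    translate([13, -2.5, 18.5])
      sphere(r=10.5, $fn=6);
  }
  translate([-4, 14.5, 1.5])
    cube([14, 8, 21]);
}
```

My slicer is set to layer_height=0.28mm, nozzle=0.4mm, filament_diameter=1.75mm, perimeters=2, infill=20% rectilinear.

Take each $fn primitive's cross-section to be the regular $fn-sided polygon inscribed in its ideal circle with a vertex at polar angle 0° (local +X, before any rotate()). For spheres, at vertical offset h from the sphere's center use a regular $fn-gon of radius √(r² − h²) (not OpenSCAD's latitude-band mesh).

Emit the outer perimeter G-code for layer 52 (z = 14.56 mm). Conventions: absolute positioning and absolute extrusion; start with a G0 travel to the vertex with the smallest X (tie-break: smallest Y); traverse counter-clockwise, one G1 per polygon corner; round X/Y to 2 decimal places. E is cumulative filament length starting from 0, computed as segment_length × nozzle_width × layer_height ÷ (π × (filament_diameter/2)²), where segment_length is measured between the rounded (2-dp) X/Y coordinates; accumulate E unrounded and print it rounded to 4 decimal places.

At z = 14.56 mm: the cube (footprint 7.5×17.5) is included at this height; the cone at (-2, 12) is not intersected at this z (z outside [2, 13.5]); the cone at (15, -3.5) contributes a regular 6-gon of circumradius 6.484 (interpolated between r1=11.5 and r2=0.5 at t=0.456); the sphere at (13, -2.5): section is a regular 6-gon, circumradius = √(r²−h²) = √(10.5²−3.94²) = 9.733; Merging all regions: the regions partially overlap (shared area 115.97 mm²), so overlapping operands fuse into one piece — 1 connected region; the cube at (-4, 14.5) is present — its section is the full 14×8 rectangle; Taking the intersection: the 14×8 cube at (-4, 14.5) partially overlaps that combined region; clipping to the common part keeps 22.50 mm² — 1 connected region. The outline is a single polygon with 4 vertices. Extrusion per mm of travel: 0.4 × 0.28 / (π × 0.875²) = 0.046564. Accumulating E over each segment gives final E = 0.9778.

G0 X0.00 Y14.50 Z14.56
G1 X7.50 Y14.50 E0.3492
G1 X7.50 Y17.50 E0.4889
G1 X0.00 Y17.50 E0.8382
G1 X0.00 Y14.50 E0.9778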